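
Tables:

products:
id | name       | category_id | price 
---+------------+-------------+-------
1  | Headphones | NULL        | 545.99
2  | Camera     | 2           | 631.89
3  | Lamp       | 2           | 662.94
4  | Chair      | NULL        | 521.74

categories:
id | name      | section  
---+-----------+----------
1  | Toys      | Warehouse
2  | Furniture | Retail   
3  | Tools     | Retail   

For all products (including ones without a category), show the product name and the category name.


LEFT JOIN keeps every row from products (the left table); where category_id has no match in categories, the category columns become NULL. Walk through each product:
  - product 1 (Headphones): category_id=NULL, no match -> kept with NULL
  - product 2 (Camera): category_id=2 -> matches Furniture
  - product 3 (Lamp): category_id=2 -> matches Furniture
  - product 4 (Chair): category_id=NULL, no match -> kept with NULL
All 4 rows appear; 2 have NULL category.

SQL:
SELECT a.name, b.name AS category
FROM products a
LEFT JOIN categories b ON a.category_id = b.id

Result:
name       | category 
-----------+----------
Headphones | NULL     
Camera     | Furniture
Lamp       | Furniture
Chair      | NULL     


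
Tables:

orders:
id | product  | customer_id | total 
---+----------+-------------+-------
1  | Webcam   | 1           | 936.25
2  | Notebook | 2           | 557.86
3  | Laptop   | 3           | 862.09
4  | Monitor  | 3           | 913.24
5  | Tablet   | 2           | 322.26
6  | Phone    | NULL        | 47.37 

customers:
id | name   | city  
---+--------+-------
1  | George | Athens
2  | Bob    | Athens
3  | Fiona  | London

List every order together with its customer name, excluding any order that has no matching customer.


INNER JOIN keeps only orders rows whose customer_id matches an id in customers. Walk through each order:
  - order 1 (Webcam): customer_id=1 -> matches George
  - order 2 (Notebook): customer_id=2 -> matches Bob
  - order 3 (Laptop): customer_id=3 -> matches Fiona
  - order 4 (Monitor): customer_id=3 -> matches Fiona
  - order 5 (Tablet): customer_id=2 -> matches Bob
  - order 6 (Phone): customer_id=NULL, no match -> dropped
So 1 of 6 rows is dropped.

SQL:
SELECT a.product, b.name AS customer
FROM orders a
INNER JOIN customers b ON a.customer_id = b.id

Result:
product  | customer
---------+---------
Webcam   | George  
Notebook | Bob     
Laptop   | Fiona   
Monitor  | Fiona   
Tablet   | Bob     


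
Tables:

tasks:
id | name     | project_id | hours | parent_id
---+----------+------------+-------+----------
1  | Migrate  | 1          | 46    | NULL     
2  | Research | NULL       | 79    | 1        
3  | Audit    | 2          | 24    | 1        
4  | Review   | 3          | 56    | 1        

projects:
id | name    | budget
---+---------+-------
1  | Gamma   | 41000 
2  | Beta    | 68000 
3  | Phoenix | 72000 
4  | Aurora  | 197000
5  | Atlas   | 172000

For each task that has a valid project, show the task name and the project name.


INNER JOIN keeps only tasks rows whose project_id matches an id in projects. Walk through each task:
  - task 1 (Migrate): project_id=1 -> matches Gamma
  - task 2 (Research): project_id=NULL, no match -> dropped
  - task 3 (Audit): project_id=2 -> matches Beta
  - task 4 (Review): project_id=3 -> matches Phoenix
So 1 of 4 rows is dropped.

SQL:
SELECT a.name, b.name AS project
FROM tasks a
INNER JOIN projects b ON a.project_id = b.id

Result:
name    | project
--------+--------
Migrate | Gamma  
Audit   | Beta   
Review  | Phoenix


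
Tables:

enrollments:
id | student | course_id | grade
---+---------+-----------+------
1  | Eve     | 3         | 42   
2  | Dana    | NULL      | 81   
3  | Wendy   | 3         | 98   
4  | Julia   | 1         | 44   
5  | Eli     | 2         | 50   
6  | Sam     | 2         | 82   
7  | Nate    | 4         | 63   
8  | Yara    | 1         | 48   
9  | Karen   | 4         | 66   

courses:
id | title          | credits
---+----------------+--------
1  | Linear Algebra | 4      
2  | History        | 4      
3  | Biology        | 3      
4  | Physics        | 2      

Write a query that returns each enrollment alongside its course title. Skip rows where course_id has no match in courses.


INNER JOIN keeps only enrollments rows whose course_id matches an id in courses. Walk through each enrollment:
  - enrollment 1 (Eve): course_id=3 -> matches Biology
  - enrollment 2 (Dana): course_id=NULL, no match -> dropped
  - enrollment 3 (Wendy): course_id=3 -> matches Biology
  - enrollment 4 (Julia): course_id=1 -> matches Linear Algebra
  - enrollment 5 (Eli): course_id=2 -> matches History
  - enrollment 6 (Sam): course_id=2 -> matches History
  - enrollment 7 (Nate): course_id=4 -> matches Physics
  - enrollment 8 (Yara): course_id=1 -> matches Linear Algebra
  - enrollment 9 (Karen): course_id=4 -> matches Physics
So 1 of 9 rows is dropped.

SQL:
SELECT a.student, b.title AS course
FROM enrollments a
INNER JOIN courses b ON a.course_id = b.id

Result:
student | course        
--------+---------------
Eve     | Biology       
Wendy   | Biology       
Julia   | Linear Algebra
Eli     | History       
Sam     | History       
Nate    | Physics       
Yara    | Linear Algebra
Karen   | Physics       


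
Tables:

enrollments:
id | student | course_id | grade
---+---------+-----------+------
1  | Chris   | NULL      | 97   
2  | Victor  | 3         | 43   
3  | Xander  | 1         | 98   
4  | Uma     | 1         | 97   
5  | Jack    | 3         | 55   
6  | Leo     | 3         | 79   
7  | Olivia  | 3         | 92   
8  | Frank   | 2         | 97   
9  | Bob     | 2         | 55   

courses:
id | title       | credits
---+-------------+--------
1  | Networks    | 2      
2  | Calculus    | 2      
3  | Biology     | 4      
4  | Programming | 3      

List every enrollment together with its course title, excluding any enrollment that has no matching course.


INNER JOIN keeps only enrollments rows whose course_id matches an id in courses. Walk through each enrollment:
  - enrollment 1 (Chris): course_id=NULL, no match -> dropped
  - enrollment 2 (Victor): course_id=3 -> matches Biology
  - enrollment 3 (Xander): course_id=1 -> matches Networks
  - enrollment 4 (Uma): course_id=1 -> matches Networks
  - enrollment 5 (Jack): course_id=3 -> matches Biology
  - enrollment 6 (Leo): course_id=3 -> matches Biology
  - enrollment 7 (Olivia): course_id=3 -> matches Biology
  - enrollment 8 (Frank): course_id=2 -> matches Calculus
  - enrollment 9 (Bob): course_id=2 -> matches Calculus
So 1 of 9 rows is dropped.

SQL:
SELECT a.student, b.title AS course
FROM enrollments a
INNER JOIN courses b ON a.course_id = b.id

Result:
student | course  
--------+---------
Victor  | Biology 
Xander  | Networks
Uma     | Networks
Jack    | Biology 
Leo     | Biology 
Olivia  | Biology 
Frank   | Calculus
Bob     | Calculus


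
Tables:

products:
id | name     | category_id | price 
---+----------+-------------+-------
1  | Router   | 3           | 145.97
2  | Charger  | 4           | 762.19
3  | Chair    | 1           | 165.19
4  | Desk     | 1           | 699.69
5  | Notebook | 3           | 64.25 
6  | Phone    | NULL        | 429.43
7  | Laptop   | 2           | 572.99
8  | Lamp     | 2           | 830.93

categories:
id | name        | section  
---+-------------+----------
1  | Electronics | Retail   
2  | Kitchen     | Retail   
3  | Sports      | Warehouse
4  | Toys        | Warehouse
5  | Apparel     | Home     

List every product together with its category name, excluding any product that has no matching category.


INNER JOIN keeps only products rows whose category_id matches an id in categories. Walk through each product:
  - product 1 (Router): category_id=3 -> matches Sports
  - product 2 (Charger): category_id=4 -> matches Toys
  - product 3 (Chair): category_id=1 -> matches Electronics
  - product 4 (Desk): category_id=1 -> matches Electronics
  - product 5 (Notebook): category_id=3 -> matches Sports
  - product 6 (Phone): category_id=NULL, no match -> dropped
  - product 7 (Laptop): category_id=2 -> matches Kitchen
  - product 8 (Lamp): category_id=2 -> matches Kitchen
So 1 of 8 rows is dropped.

SQL:
SELECT a.name, b.name AS category
FROM products a
INNER JOIN categories b ON a.category_id = b.id

Result:
name     | category   
---------+------------
Router   | Sports     
Charger  | Toys       
Chair    | Electronics
Desk     | Electronics
Notebook | Sports     
Laptop   | Kitchen    
Lamp     | Kitchen    


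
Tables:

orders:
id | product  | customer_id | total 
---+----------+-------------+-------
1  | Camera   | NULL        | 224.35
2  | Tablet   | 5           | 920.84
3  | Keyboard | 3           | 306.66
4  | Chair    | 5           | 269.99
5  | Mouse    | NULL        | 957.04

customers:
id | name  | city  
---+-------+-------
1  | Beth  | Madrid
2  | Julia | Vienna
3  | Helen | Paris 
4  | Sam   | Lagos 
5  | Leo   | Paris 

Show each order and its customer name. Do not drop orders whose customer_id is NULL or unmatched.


LEFT JOIN keeps every row from orders (the left table); where customer_id has no match in customers, the customer columns become NULL. Walk through each order:
  - order 1 (Camera): customer_id=NULL, no match -> kept with NULL
  - order 2 (Tablet): customer_id=5 -> matches Leo
  - order 3 (Keyboard): customer_id=3 -> matches Helen
  - order 4 (Chair): customer_id=5 -> matches Leo
  - order 5 (Mouse): customer_id=NULL, no match -> kept with NULL
All 5 rows appear; 2 have NULL customer.

SQL:
SELECT a.product, b.name AS customer
FROM orders a
LEFT JOIN customers b ON a.customer_id = b.id

Result:
product  | customer
---------+---------
Camera   | NULL    
Tablet   | Leo     
Keyboard | Helen   
Chair    | Leo     
Mouse    | NULL    


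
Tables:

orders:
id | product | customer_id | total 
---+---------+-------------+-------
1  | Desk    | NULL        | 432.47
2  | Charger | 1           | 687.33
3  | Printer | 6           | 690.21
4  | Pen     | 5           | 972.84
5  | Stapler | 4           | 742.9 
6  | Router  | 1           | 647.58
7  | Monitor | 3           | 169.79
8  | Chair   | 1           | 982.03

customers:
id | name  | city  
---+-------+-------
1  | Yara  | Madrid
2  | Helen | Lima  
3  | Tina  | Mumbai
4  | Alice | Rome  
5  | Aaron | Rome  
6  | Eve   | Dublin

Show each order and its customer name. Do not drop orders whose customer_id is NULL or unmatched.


LEFT JOIN keeps every row from orders (the left table); where customer_id has no match in customers, the customer columns become NULL. Walk through each order:
  - order 1 (Desk): customer_id=NULL, no match -> kept with NULL
  - order 2 (Charger): customer_id=1 -> matches Yara
  - order 3 (Printer): customer_id=6 -> matches Eve
  - order 4 (Pen): customer_id=5 -> matches Aaron
  - order 5 (Stapler): customer_id=4 -> matches Alice
  - order 6 (Router): customer_id=1 -> matches Yara
  - order 7 (Monitor): customer_id=3 -> matches Tina
  - order 8 (Chair): customer_id=1 -> matches Yara
All 8 rows appear; 1 has NULL customer.

SQL:
SELECT a.product, b.name AS customer
FROM orders a
LEFT JOIN customers b ON a.customer_id = b.id

Result:
product | customer
--------+---------
Desk    | NULL    
Charger | Yara    
Printer | Eve     
Pen     | Aaron   
Stapler | Alice   
Router  | Yara    
Monitor | Tina    
Chair   | Yara    


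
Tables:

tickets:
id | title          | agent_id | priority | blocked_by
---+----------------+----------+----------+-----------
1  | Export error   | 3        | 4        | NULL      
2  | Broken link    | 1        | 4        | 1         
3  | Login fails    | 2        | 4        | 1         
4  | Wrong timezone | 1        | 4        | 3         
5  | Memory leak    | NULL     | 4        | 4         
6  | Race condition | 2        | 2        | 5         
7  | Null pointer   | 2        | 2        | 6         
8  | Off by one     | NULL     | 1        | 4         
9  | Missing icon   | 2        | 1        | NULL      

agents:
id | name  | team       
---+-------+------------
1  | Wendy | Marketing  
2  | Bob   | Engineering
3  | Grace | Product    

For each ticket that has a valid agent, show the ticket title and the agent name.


INNER JOIN keeps only tickets rows whose agent_id matches an id in agents. Walk through each ticket:
  - ticket 1 (Export error): agent_id=3 -> matches Grace
  - ticket 2 (Broken link): agent_id=1 -> matches Wendy
  - ticket 3 (Login fails): agent_id=2 -> matches Bob
  - ticket 4 (Wrong timezone): agent_id=1 -> matches Wendy
  - ticket 5 (Memory leak): agent_id=NULL, no match -> dropped
  - ticket 6 (Race condition): agent_id=2 -> matches Bob
  - ticket 7 (Null pointer): agent_id=2 -> matches Bob
  - ticket 8 (Off by one): agent_id=NULL, no match -> dropped
  - ticket 9 (Missing icon): agent_id=2 -> matches Bob
So 2 of 9 rows are dropped.

SQL:
SELECT a.title, b.name AS agent
FROM tickets a
INNER JOIN agents b ON a.agent_id = b.id

Result:
title          | agent
---------------+------
Export error   | Grace
Broken link    | Wendy
Login fails    | Bob  
Wrong timezone | Wendy
Race condition | Bob  
Null pointer   | Bob  
Missing icon   | Bob  


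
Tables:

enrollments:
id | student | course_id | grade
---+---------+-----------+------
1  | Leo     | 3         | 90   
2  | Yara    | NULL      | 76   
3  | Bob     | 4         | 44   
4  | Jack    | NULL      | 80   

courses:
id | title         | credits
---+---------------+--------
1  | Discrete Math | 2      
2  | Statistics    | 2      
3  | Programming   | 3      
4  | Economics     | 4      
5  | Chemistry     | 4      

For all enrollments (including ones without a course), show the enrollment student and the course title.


LEFT JOIN keeps every row from enrollments (the left table); where course_id has no match in courses, the course columns become NULL. Walk through each enrollment:
  - enrollment 1 (Leo): course_id=3 -> matches Programming
  - enrollment 2 (Yara): course_id=NULL, no match -> kept with NULL
  - enrollment 3 (Bob): course_id=4 -> matches Economics
  - enrollment 4 (Jack): course_id=NULL, no match -> kept with NULL
All 4 rows appear; 2 have NULL course.

SQL:
SELECT a.student, b.title AS course
FROM enrollments a
LEFT JOIN courses b ON a.course_id = b.id

Result:
student | course     
--------+------------
Leo     | Programming
Yara    | NULL       
Bob     | Economics  
Jack    | NULL       


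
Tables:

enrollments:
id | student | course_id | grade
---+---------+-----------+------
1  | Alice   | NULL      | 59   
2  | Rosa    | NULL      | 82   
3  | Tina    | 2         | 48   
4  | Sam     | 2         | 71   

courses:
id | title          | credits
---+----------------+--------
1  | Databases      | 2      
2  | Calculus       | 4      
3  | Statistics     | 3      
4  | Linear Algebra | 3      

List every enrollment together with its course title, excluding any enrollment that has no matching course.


INNER JOIN keeps only enrollments rows whose course_id matches an id in courses. Walk through each enrollment:
  - enrollment 1 (Alice): course_id=NULL, no match -> dropped
  - enrollment 2 (Rosa): course_id=NULL, no match -> dropped
  - enrollment 3 (Tina): course_id=2 -> matches Calculus
  - enrollment 4 (Sam): course_id=2 -> matches Calculus
So 2 of 4 rows are dropped.

SQL:
SELECT a.student, b.title AS course
FROM enrollments a
INNER JOIN courses b ON a.course_id = b.id

Result:
student | course  
--------+---------
Tina    | Calculus
Sam     | Calculus


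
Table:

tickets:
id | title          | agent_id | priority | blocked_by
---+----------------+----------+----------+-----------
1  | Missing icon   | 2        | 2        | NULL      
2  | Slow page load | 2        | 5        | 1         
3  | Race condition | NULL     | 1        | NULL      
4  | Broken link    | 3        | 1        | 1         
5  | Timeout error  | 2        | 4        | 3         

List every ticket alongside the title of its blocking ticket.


This is a self-join: tickets is joined to a second copy of itself, matching each row's blocked_by to another row's id. Use LEFT JOIN so rows with blocked_by=NULL are kept.
  - ticket 1 (Missing icon): blocked_by=NULL -> NULL
  - ticket 2 (Slow page load): blocked_by=1 -> Missing icon
  - ticket 3 (Race condition): blocked_by=NULL -> NULL
  - ticket 4 (Broken link): blocked_by=1 -> Missing icon
  - ticket 5 (Timeout error): blocked_by=3 -> Race condition

SQL:
SELECT a.title AS item, b.title AS blocked_by
FROM tickets a
LEFT JOIN tickets b ON a.blocked_by = b.id

Result:
item           | blocked_by    
---------------+---------------
Missing icon   | NULL          
Slow page load | Missing icon  
Race condition | NULL          
Broken link    | Missing icon  
Timeout error  | Race condition


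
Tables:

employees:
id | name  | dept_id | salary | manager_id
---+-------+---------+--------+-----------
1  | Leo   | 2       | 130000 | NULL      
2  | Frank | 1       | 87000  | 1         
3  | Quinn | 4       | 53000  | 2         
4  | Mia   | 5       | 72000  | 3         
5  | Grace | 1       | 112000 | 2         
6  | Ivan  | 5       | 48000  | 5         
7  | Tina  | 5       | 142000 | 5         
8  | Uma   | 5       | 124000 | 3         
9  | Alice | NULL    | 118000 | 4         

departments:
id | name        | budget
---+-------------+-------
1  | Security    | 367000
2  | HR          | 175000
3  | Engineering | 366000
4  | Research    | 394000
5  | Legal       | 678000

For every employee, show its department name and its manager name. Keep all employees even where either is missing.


Two LEFT JOINs from the same base table employees: one to departments via dept_id, one to employees itself via manager_id. Both are LEFT so every employee is preserved.
Match against departments:
  - employee 1 (Leo): dept_id=2 -> matches HR
  - employee 2 (Frank): dept_id=1 -> matches Security
  - employee 3 (Quinn): dept_id=4 -> matches Research
  - employee 4 (Mia): dept_id=5 -> matches Legal
  - employee 5 (Grace): dept_id=1 -> matches Security
  - employee 6 (Ivan): dept_id=5 -> matches Legal
  - employee 7 (Tina): dept_id=5 -> matches Legal
  - employee 8 (Uma): dept_id=5 -> matches Legal
  - employee 9 (Alice): dept_id=NULL, no match -> kept with NULL
Match against employees (self):
  - employee 1 (Leo): manager_id=NULL -> NULL
  - employee 2 (Frank): manager_id=1 -> Leo
  - employee 3 (Quinn): manager_id=2 -> Frank
  - employee 4 (Mia): manager_id=3 -> Quinn
  - employee 5 (Grace): manager_id=2 -> Frank
  - employee 6 (Ivan): manager_id=5 -> Grace
  - employee 7 (Tina): manager_id=5 -> Grace
  - employee 8 (Uma): manager_id=3 -> Quinn
  - employee 9 (Alice): manager_id=4 -> Mia

SQL:
SELECT a.name, b.name AS department, c.name AS manager
FROM employees a
LEFT JOIN departments b ON a.dept_id = b.id
LEFT JOIN employees c ON a.manager_id = c.id

Result:
name  | department | manager
------+------------+--------
Leo   | HR         | NULL   
Frank | Security   | Leo    
Quinn | Research   | Frank  
Mia   | Legal      | Quinn  
Grace | Security   | Frank  
Ivan  | Legal      | Grace  
Tina  | Legal      | Grace  
Uma   | Legal      | Quinn  
Alice | NULL       | Mia    


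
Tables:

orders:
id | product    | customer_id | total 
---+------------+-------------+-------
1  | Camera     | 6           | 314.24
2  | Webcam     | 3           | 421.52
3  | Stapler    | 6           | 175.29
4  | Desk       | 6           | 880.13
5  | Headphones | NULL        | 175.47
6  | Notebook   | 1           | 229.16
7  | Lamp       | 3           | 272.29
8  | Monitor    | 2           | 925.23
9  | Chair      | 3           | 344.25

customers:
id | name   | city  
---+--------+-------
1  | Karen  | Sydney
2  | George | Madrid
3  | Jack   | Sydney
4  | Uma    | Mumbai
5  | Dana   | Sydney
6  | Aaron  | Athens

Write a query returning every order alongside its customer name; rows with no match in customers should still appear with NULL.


LEFT JOIN keeps every row from orders (the left table); where customer_id has no match in customers, the customer columns become NULL. Walk through each order:
  - order 1 (Camera): customer_id=6 -> matches Aaron
  - order 2 (Webcam): customer_id=3 -> matches Jack
  - order 3 (Stapler): customer_id=6 -> matches Aaron
  - order 4 (Desk): customer_id=6 -> matches Aaron
  - order 5 (Headphones): customer_id=NULL, no match -> kept with NULL
  - order 6 (Notebook): customer_id=1 -> matches Karen
  - order 7 (Lamp): customer_id=3 -> matches Jack
  - order 8 (Monitor): customer_id=2 -> matches George
  - order 9 (Chair): customer_id=3 -> matches Jack
All 9 rows appear; 1 has NULL customer.

SQL:
SELECT a.product, b.name AS customer
FROM orders a
LEFT JOIN customers b ON a.customer_id = b.id

Result:
product    | customer
-----------+---------
Camera     | Aaron   
Webcam     | Jack    
Stapler    | Aaron   
Desk       | Aaron   
Headphones | NULL    
Notebook   | Karen   
Lamp       | Jack    
Monitor    | George  
Chair      | Jack    


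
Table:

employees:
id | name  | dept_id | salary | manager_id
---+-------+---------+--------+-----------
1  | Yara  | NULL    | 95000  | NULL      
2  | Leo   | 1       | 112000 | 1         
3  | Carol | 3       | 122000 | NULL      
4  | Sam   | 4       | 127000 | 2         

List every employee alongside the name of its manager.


This is a self-join: employees is joined to a second copy of itself, matching each row's manager_id to another row's id. Use LEFT JOIN so rows with manager_id=NULL are kept.
  - employee 1 (Yara): manager_id=NULL -> NULL
  - employee 2 (Leo): manager_id=1 -> Yara
  - employee 3 (Carol): manager_id=NULL -> NULL
  - employee 4 (Sam): manager_id=2 -> Leo

SQL:
SELECT a.name AS item, b.name AS manager
FROM employees a
LEFT JOIN employees b ON a.manager_id = b.id

Result:
item  | manager
------+--------
Yara  | NULL   
Leo   | Yara   
Carol | NULL   
Sam   | Leo    


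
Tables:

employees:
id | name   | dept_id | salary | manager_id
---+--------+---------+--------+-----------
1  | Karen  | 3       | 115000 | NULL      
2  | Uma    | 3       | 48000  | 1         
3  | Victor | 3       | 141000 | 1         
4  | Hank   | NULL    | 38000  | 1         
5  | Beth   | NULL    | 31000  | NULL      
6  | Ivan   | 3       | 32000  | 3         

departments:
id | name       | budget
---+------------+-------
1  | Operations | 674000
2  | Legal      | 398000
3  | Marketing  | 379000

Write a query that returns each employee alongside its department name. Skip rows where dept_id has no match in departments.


INNER JOIN keeps only employees rows whose dept_id matches an id in departments. Walk through each employee:
  - employee 1 (Karen): dept_id=3 -> matches Marketing
  - employee 2 (Uma): dept_id=3 -> matches Marketing
  - employee 3 (Victor): dept_id=3 -> matches Marketing
  - employee 4 (Hank): dept_id=NULL, no match -> dropped
  - employee 5 (Beth): dept_id=NULL, no match -> dropped
  - employee 6 (Ivan): dept_id=3 -> matches Marketing
So 2 of 6 rows are dropped.

SQL:
SELECT a.name, b.name AS department
FROM employees a
INNER JOIN departments b ON a.dept_id = b.id

Result:
name   | department
-------+-----------
Karen  | Marketing 
Uma    | Marketing 
Victor | Marketing 
Ivan   | Marketing 


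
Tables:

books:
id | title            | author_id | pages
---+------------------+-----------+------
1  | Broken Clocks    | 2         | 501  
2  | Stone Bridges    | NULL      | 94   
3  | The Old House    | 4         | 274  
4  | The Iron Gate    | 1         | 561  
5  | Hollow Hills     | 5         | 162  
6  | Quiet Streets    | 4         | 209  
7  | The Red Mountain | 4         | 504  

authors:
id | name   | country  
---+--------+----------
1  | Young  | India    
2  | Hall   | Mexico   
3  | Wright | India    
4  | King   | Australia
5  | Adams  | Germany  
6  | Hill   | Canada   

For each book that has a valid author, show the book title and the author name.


INNER JOIN keeps only books rows whose author_id matches an id in authors. Walk through each book:
  - book 1 (Broken Clocks): author_id=2 -> matches Hall
  - book 2 (Stone Bridges): author_id=NULL, no match -> dropped
  - book 3 (The Old House): author_id=4 -> matches King
  - book 4 (The Iron Gate): author_id=1 -> matches Young
  - book 5 (Hollow Hills): author_id=5 -> matches Adams
  - book 6 (Quiet Streets): author_id=4 -> matches King
  - book 7 (The Red Mountain): author_id=4 -> matches King
So 1 of 7 rows is dropped.

SQL:
SELECT a.title, b.name AS author
FROM books a
INNER JOIN authors b ON a.author_id = b.id

Result:
title            | author
-----------------+-------
Broken Clocks    | Hall  
The Old House    | King  
The Iron Gate    | Young 
Hollow Hills     | Adams 
Quiet Streets    | King  
The Red Mountain | King  


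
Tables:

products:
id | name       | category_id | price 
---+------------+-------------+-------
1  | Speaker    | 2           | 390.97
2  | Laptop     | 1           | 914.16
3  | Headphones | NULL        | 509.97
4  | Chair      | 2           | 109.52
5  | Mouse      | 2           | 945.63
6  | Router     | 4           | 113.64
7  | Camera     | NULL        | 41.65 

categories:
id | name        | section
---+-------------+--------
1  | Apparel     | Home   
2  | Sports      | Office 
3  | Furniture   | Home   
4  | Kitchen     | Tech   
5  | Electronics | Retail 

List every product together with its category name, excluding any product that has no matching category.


INNER JOIN keeps only products rows whose category_id matches an id in categories. Walk through each product:
  - product 1 (Speaker): category_id=2 -> matches Sports
  - product 2 (Laptop): category_id=1 -> matches Apparel
  - product 3 (Headphones): category_id=NULL, no match -> dropped
  - product 4 (Chair): category_id=2 -> matches Sports
  - product 5 (Mouse): category_id=2 -> matches Sports
  - product 6 (Router): category_id=4 -> matches Kitchen
  - product 7 (Camera): category_id=NULL, no match -> dropped
So 2 of 7 rows are dropped.

SQL:
SELECT a.name, b.name AS category
FROM products a
INNER JOIN categories b ON a.category_id = b.id

Result:
name    | category
--------+---------
Speaker | Sports  
Laptop  | Apparel 
Chair   | Sports  
Mouse   | Sports  
Router  | Kitchen 


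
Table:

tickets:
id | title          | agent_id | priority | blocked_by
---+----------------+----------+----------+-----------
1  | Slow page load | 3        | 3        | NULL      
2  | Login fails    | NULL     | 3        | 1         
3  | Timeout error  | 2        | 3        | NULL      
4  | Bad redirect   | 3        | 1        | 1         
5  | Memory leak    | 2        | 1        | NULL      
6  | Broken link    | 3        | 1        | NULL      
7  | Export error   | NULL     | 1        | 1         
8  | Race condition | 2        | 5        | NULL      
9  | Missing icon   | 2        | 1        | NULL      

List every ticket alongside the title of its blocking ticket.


This is a self-join: tickets is joined to a second copy of itself, matching each row's blocked_by to another row's id. Use LEFT JOIN so rows with blocked_by=NULL are kept.
  - ticket 1 (Slow page load): blocked_by=NULL -> NULL
  - ticket 2 (Login fails): blocked_by=1 -> Slow page load
  - ticket 3 (Timeout error): blocked_by=NULL -> NULL
  - ticket 4 (Bad redirect): blocked_by=1 -> Slow page load
  - ticket 5 (Memory leak): blocked_by=NULL -> NULL
  - ticket 6 (Broken link): blocked_by=NULL -> NULL
  - ticket 7 (Export error): blocked_by=1 -> Slow page load
  - ticket 8 (Race condition): blocked_by=NULL -> NULL
  - ticket 9 (Missing icon): blocked_by=NULL -> NULL

SQL:
SELECT a.title AS item, b.title AS blocked_by
FROM tickets a
LEFT JOIN tickets b ON a.blocked_by = b.id

Result:
item           | blocked_by    
---------------+---------------
Slow page load | NULL          
Login fails    | Slow page load
Timeout error  | NULL          
Bad redirect   | Slow page load
Memory leak    | NULL          
Broken link    | NULL          
Export error   | Slow page load
Race condition | NULL          
Missing icon   | NULL          


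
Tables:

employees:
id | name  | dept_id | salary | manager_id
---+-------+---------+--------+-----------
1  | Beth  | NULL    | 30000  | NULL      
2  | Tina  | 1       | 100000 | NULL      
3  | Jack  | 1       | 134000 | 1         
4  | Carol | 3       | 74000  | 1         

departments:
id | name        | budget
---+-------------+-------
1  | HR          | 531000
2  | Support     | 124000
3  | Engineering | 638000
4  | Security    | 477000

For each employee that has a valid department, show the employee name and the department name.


INNER JOIN keeps only employees rows whose dept_id matches an id in departments. Walk through each employee:
  - employee 1 (Beth): dept_id=NULL, no match -> dropped
  - employee 2 (Tina): dept_id=1 -> matches HR
  - employee 3 (Jack): dept_id=1 -> matches HR
  - employee 4 (Carol): dept_id=3 -> matches Engineering
So 1 of 4 rows is dropped.

SQL:
SELECT a.name, b.name AS department
FROM employees a
INNER JOIN departments b ON a.dept_id = b.id

Result:
name  | department 
------+------------
Tina  | HR         
Jack  | HR         
Carol | Engineering


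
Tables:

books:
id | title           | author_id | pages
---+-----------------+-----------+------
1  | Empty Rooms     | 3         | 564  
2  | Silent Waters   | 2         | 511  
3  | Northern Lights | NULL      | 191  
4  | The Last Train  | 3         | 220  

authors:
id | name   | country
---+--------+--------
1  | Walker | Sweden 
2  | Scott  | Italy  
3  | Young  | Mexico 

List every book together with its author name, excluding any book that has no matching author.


INNER JOIN keeps only books rows whose author_id matches an id in authors. Walk through each book:
  - book 1 (Empty Rooms): author_id=3 -> matches Young
  - book 2 (Silent Waters): author_id=2 -> matches Scott
  - book 3 (Northern Lights): author_id=NULL, no match -> dropped
  - book 4 (The Last Train): author_id=3 -> matches Young
So 1 of 4 rows is dropped.

SQL:
SELECT a.title, b.name AS author
FROM books a
INNER JOIN authors b ON a.author_id = b.id

Result:
title          | author
---------------+-------
Empty Rooms    | Young 
Silent Waters  | Scott 
The Last Train | Young 


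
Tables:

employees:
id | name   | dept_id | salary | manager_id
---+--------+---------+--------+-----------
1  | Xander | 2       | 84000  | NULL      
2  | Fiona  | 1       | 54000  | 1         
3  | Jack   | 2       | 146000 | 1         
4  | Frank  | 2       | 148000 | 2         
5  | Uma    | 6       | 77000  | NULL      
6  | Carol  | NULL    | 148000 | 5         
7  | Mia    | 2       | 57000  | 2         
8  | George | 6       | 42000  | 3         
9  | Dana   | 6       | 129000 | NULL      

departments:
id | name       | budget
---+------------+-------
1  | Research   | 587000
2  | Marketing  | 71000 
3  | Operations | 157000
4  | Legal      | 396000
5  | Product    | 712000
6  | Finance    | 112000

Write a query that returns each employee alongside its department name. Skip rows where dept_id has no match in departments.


INNER JOIN keeps only employees rows whose dept_id matches an id in departments. Walk through each employee:
  - employee 1 (Xander): dept_id=2 -> matches Marketing
  - employee 2 (Fiona): dept_id=1 -> matches Research
  - employee 3 (Jack): dept_id=2 -> matches Marketing
  - employee 4 (Frank): dept_id=2 -> matches Marketing
  - employee 5 (Uma): dept_id=6 -> matches Finance
  - employee 6 (Carol): dept_id=NULL, no match -> dropped
  - employee 7 (Mia): dept_id=2 -> matches Marketing
  - employee 8 (George): dept_id=6 -> matches Finance
  - employee 9 (Dana): dept_id=6 -> matches Finance
So 1 of 9 rows is dropped.

SQL:
SELECT a.name, b.name AS department
FROM employees a
INNER JOIN departments b ON a.dept_id = b.id

Result:
name   | department
-------+-----------
Xander | Marketing 
Fiona  | Research  
Jack   | Marketing 
Frank  | Marketing 
Uma    | Finance   
Mia    | Marketing 
George | Finance   
Dana   | Finance   


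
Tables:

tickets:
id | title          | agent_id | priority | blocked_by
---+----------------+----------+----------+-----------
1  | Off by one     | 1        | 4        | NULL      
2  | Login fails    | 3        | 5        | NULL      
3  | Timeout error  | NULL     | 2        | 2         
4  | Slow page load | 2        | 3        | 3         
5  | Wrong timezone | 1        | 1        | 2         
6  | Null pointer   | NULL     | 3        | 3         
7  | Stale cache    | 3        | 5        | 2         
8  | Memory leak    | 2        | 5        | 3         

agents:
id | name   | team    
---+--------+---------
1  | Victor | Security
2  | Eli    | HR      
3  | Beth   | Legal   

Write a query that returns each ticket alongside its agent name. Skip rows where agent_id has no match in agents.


INNER JOIN keeps only tickets rows whose agent_id matches an id in agents. Walk through each ticket:
  - ticket 1 (Off by one): agent_id=1 -> matches Victor
  - ticket 2 (Login fails): agent_id=3 -> matches Beth
  - ticket 3 (Timeout error): agent_id=NULL, no match -> dropped
  - ticket 4 (Slow page load): agent_id=2 -> matches Eli
  - ticket 5 (Wrong timezone): agent_id=1 -> matches Victor
  - ticket 6 (Null pointer): agent_id=NULL, no match -> dropped
  - ticket 7 (Stale cache): agent_id=3 -> matches Beth
  - ticket 8 (Memory leak): agent_id=2 -> matches Eli
So 2 of 8 rows are dropped.

SQL:
SELECT a.title, b.name AS agent
FROM tickets a
INNER JOIN agents b ON a.agent_id = b.id

Result:
title          | agent 
---------------+-------
Off by one     | Victor
Login fails    | Beth  
Slow page load | Eli   
Wrong timezone | Victor
Stale cache    | Beth  
Memory leak    | Eli   


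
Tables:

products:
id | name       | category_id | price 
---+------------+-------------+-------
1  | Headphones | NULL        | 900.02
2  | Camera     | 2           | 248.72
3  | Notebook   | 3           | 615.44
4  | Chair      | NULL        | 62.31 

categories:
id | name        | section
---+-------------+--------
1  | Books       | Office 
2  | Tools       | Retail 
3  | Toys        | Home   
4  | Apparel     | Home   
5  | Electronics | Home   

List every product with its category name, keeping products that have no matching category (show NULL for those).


LEFT JOIN keeps every row from products (the left table); where category_id has no match in categories, the category columns become NULL. Walk through each product:
  - product 1 (Headphones): category_id=NULL, no match -> kept with NULL
  - product 2 (Camera): category_id=2 -> matches Tools
  - product 3 (Notebook): category_id=3 -> matches Toys
  - product 4 (Chair): category_id=NULL, no match -> kept with NULL
All 4 rows appear; 2 have NULL category.

SQL:
SELECT a.name, b.name AS category
FROM products a
LEFT JOIN categories b ON a.category_id = b.id

Result:
name       | category
-----------+---------
Headphones | NULL    
Camera     | Tools   
Notebook   | Toys    
Chair      | NULL    


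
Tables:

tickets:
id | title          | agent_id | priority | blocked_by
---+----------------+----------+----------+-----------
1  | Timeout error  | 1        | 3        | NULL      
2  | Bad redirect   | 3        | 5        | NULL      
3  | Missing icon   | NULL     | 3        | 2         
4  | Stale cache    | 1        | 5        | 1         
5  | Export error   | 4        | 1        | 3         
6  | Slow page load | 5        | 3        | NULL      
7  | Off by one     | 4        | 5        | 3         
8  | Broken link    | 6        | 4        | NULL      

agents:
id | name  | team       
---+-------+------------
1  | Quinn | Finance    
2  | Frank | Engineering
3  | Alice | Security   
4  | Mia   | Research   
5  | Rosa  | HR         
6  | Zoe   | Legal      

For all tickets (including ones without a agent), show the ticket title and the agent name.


LEFT JOIN keeps every row from tickets (the left table); where agent_id has no match in agents, the agent columns become NULL. Walk through each ticket:
  - ticket 1 (Timeout error): agent_id=1 -> matches Quinn
  - ticket 2 (Bad redirect): agent_id=3 -> matches Alice
  - ticket 3 (Missing icon): agent_id=NULL, no match -> kept with NULL
  - ticket 4 (Stale cache): agent_id=1 -> matches Quinn
  - ticket 5 (Export error): agent_id=4 -> matches Mia
  - ticket 6 (Slow page load): agent_id=5 -> matches Rosa
  - ticket 7 (Off by one): agent_id=4 -> matches Mia
  - ticket 8 (Broken link): agent_id=6 -> matches Zoe
All 8 rows appear; 1 has NULL agent.

SQL:
SELECT a.title, b.name AS agent
FROM tickets a
LEFT JOIN agents b ON a.agent_id = b.id

Result:
title          | agent
---------------+------
Timeout error  | Quinn
Bad redirect   | Alice
Missing icon   | NULL 
Stale cache    | Quinn
Export error   | Mia  
Slow page load | Rosa 
Off by one     | Mia  
Broken link    | Zoe  


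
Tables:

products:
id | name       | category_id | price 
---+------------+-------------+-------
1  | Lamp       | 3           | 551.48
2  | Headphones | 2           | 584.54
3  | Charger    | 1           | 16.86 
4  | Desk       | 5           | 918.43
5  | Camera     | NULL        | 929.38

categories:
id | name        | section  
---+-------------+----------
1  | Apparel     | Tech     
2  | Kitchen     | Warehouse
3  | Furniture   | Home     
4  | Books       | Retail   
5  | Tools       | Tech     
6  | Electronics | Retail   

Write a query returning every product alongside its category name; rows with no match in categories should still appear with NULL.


LEFT JOIN keeps every row from products (the left table); where category_id has no match in categories, the category columns become NULL. Walk through each product:
  - product 1 (Lamp): category_id=3 -> matches Furniture
  - product 2 (Headphones): category_id=2 -> matches Kitchen
  - product 3 (Charger): category_id=1 -> matches Apparel
  - product 4 (Desk): category_id=5 -> matches Tools
  - product 5 (Camera): category_id=NULL, no match -> kept with NULL
All 5 rows appear; 1 has NULL category.

SQL:
SELECT a.name, b.name AS category
FROM products a
LEFT JOIN categories b ON a.category_id = b.id

Result:
name       | category 
-----------+----------
Lamp       | Furniture
Headphones | Kitchen  
Charger    | Apparel  
Desk       | Tools    
Camera     | NULL     


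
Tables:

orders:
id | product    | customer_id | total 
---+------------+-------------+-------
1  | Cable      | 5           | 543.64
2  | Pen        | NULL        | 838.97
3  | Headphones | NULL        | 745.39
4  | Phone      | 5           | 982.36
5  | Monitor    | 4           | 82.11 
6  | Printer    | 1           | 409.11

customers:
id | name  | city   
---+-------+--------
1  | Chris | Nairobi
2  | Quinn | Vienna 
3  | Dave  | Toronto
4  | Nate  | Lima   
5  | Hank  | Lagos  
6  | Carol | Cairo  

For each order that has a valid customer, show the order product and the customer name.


INNER JOIN keeps only orders rows whose customer_id matches an id in customers. Walk through each order:
  - order 1 (Cable): customer_id=5 -> matches Hank
  - order 2 (Pen): customer_id=NULL, no match -> dropped
  - order 3 (Headphones): customer_id=NULL, no match -> dropped
  - order 4 (Phone): customer_id=5 -> matches Hank
  - order 5 (Monitor): customer_id=4 -> matches Nate
  - order 6 (Printer): customer_id=1 -> matches Chris
So 2 of 6 rows are dropped.

SQL:
SELECT a.product, b.name AS customer
FROM orders a
INNER JOIN customers b ON a.customer_id = b.id

Result:
product | customer
--------+---------
Cable   | Hank    
Phone   | Hank    
Monitor | Nate    
Printer | Chris   


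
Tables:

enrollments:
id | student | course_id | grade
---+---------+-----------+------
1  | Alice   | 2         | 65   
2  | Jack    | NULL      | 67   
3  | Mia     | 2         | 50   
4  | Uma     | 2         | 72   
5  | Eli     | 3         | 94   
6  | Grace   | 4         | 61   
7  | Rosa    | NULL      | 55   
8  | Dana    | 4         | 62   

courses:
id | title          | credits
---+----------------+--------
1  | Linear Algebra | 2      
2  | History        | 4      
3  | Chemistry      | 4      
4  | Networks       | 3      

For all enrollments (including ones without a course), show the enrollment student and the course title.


LEFT JOIN keeps every row from enrollments (the left table); where course_id has no match in courses, the course columns become NULL. Walk through each enrollment:
  - enrollment 1 (Alice): course_id=2 -> matches History
  - enrollment 2 (Jack): course_id=NULL, no match -> kept with NULL
  - enrollment 3 (Mia): course_id=2 -> matches History
  - enrollment 4 (Uma): course_id=2 -> matches History
  - enrollment 5 (Eli): course_id=3 -> matches Chemistry
  - enrollment 6 (Grace): course_id=4 -> matches Networks
  - enrollment 7 (Rosa): course_id=NULL, no match -> kept with NULL
  - enrollment 8 (Dana): course_id=4 -> matches Networks
All 8 rows appear; 2 have NULL course.

SQL:
SELECT a.student, b.title AS course
FROM enrollments a
LEFT JOIN courses b ON a.course_id = b.id

Result:
student | course   
--------+----------
Alice   | History  
Jack    | NULL     
Mia     | History  
Uma     | History  
Eli     | Chemistry
Grace   | Networks 
Rosa    | NULL     
Dana    | Networks 
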